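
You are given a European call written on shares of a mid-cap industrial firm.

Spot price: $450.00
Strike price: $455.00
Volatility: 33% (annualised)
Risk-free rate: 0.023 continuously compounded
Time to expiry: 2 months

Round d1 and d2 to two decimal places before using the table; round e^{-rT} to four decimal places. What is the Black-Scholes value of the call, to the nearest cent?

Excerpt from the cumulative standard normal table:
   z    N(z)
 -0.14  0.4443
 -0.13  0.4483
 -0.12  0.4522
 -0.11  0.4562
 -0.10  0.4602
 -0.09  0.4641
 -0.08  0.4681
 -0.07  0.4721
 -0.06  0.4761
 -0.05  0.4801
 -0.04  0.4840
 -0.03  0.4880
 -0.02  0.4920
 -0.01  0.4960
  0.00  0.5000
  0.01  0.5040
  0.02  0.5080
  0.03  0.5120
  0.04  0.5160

σ√T = 0.33 × 0.4082 = 0.1347
ln(S/K) + (r + σ²/2)T = ln(450/455) + (0.023 + 0.33²/2)·0.1667 = -0.0110 + 0.0129 = 0.0019
d₁ = 0.0019 / 0.1347 = 0.0138 ⇒ 0.01
d₂ = d₁ − σ√T = 0.0138 − 0.1347 = -0.1209 ⇒ -0.12
e^(−rT) = e^(−0.023·0.1667) = 0.9962
N(d₁) = N(0.01) = 0.5040;  N(d₂) = N(-0.12) = 0.4522
C = 450·0.5040 − 455·0.9962·0.4522 = 226.8000 − 204.9691 = 21.8309

$21.83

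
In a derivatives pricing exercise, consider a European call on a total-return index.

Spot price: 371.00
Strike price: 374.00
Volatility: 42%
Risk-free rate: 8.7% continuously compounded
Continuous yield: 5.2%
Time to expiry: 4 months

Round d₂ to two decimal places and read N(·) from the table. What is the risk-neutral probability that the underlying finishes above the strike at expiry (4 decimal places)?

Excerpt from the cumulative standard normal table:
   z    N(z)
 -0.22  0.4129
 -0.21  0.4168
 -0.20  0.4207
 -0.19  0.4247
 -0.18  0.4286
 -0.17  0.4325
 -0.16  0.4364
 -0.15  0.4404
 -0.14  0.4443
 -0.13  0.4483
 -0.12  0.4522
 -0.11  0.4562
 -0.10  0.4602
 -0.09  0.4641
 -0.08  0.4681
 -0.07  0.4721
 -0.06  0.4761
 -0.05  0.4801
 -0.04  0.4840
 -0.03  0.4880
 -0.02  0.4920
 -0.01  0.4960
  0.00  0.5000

T = 0.3333;  σ√T = 0.2425
d₁ = [ln(371/374) + (0.087 − 0.052 + ½·0.42²)·0.3333] / (σ√T) = (-0.0081 + 0.0411) / 0.2425 = 0.1361 which rounds to 0.14
d₂ = 0.1361 − 0.2425 = -0.1063 which rounds to -0.11
Pr(exercise) under Q = N(d₂) = 0.4562

0.4562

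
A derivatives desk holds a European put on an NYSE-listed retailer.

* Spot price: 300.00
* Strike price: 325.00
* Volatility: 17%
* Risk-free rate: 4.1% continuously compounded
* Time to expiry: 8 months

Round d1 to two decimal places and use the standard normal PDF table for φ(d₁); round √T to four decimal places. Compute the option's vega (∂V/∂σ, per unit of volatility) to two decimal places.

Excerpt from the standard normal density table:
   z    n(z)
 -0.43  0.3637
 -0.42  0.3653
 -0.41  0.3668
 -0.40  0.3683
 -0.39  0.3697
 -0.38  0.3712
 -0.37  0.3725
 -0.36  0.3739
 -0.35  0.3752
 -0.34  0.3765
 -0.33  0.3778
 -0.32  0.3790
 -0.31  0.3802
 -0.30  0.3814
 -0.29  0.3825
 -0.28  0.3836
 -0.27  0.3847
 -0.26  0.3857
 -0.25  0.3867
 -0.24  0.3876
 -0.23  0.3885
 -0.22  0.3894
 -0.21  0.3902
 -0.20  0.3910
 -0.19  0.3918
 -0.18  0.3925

93.13

σ√T = 0.17·√0.6667 = 0.1388
d₁ = [ln(300/325) + (0.041 + 0.17²/2)·0.6667] / 0.1388 = [-0.0800 + 0.0370] / 0.1388 = -0.3103 which rounds to -0.31
√T = √0.6667 = 0.8165
φ(d₁) = φ(-0.31) = 0.3802
vega = S·φ(d₁)·√T = 300·0.3802·0.8165 = 93.1300
(Vega is the same for a European call and put with the same parameters.)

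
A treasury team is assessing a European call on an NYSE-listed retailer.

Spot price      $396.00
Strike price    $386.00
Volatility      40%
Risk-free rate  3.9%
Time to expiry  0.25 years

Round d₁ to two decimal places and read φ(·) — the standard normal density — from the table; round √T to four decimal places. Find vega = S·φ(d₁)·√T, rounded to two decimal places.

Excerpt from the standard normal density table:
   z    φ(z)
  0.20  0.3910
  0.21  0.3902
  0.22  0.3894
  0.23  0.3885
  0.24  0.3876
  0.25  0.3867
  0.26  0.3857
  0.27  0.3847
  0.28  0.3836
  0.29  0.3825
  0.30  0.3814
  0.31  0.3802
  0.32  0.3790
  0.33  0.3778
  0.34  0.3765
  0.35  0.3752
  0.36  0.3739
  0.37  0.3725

75.95

σ√T = 0.4 × 0.5000 = 0.2000
ln(S/K) + (r + σ²/2)T = ln(396/386) + (0.039 + 0.4²/2)·0.25 = 0.0256 + 0.0298 = 0.0553
d₁ = 0.0553 / 0.2000 = 0.2766 ⇒ 0.28
√T = √0.25 = 0.5000
φ(d₁) = φ(0.28) = 0.3836
vega = S·φ(d₁)·√T = 396·0.3836·0.5000 = 75.9528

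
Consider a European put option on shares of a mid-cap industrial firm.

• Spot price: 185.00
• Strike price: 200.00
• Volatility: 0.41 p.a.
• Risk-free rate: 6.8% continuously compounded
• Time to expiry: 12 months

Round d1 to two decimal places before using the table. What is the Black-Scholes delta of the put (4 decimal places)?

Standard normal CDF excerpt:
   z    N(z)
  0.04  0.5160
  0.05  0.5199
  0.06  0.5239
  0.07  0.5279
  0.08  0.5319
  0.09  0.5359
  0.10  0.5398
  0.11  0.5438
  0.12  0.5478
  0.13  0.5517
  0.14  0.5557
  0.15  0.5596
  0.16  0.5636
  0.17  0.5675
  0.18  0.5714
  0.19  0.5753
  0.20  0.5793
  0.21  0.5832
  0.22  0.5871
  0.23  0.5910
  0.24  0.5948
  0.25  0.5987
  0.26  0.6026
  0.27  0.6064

-0.4286

σ√T = 0.41 × 1.0000 = 0.4100
d₁ = [ln(185/200) + (0.068 + 0.41²/2)·1] / 0.4100 = [-0.0780 + 0.1520] / 0.4100 = 0.1807 ⇒ 0.18
N(d₁) = N(0.18) = 0.5714
Δ_put = N(d₁) − 1 = 0.5714 − 1 = -0.4286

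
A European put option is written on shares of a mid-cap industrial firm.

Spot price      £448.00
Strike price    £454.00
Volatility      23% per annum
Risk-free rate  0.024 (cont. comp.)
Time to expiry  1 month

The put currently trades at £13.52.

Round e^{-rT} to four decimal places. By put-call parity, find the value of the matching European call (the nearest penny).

exp(−rT) = exp(−0.024·0.08333) = 0.9980
Put-call parity: C − P = S − K·e^(−rT) = 448 − 454·0.9980 = 448 − 453.0920 = -5.0920
C = P + (C − P) = 13.52 + (-5.0920) = 8.4280

£8.43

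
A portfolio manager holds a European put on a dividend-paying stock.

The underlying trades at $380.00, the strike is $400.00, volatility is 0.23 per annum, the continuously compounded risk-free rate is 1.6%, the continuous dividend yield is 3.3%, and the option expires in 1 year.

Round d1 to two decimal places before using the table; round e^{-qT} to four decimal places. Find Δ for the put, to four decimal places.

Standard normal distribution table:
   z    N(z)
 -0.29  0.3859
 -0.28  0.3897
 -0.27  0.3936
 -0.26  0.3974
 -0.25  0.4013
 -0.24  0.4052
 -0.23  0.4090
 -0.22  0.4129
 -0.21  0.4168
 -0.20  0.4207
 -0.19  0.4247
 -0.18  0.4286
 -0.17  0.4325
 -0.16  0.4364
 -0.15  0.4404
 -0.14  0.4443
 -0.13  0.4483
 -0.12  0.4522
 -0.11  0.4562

σ√T = 0.23 × 1.0000 = 0.2300
d₁ = [ln(380/400) + (0.016 − 0.033 + 0.23²/2)·1] / 0.2300 = [-0.0513 + 0.0095] / 0.2300 = -0.1819 → -0.18
N(d₁) = N(-0.18) = 0.4286
Δ_put = exp(−qT)·(N(d₁) − 1) = 0.9675·(0.4286 − 1) = -0.5528

-0.5528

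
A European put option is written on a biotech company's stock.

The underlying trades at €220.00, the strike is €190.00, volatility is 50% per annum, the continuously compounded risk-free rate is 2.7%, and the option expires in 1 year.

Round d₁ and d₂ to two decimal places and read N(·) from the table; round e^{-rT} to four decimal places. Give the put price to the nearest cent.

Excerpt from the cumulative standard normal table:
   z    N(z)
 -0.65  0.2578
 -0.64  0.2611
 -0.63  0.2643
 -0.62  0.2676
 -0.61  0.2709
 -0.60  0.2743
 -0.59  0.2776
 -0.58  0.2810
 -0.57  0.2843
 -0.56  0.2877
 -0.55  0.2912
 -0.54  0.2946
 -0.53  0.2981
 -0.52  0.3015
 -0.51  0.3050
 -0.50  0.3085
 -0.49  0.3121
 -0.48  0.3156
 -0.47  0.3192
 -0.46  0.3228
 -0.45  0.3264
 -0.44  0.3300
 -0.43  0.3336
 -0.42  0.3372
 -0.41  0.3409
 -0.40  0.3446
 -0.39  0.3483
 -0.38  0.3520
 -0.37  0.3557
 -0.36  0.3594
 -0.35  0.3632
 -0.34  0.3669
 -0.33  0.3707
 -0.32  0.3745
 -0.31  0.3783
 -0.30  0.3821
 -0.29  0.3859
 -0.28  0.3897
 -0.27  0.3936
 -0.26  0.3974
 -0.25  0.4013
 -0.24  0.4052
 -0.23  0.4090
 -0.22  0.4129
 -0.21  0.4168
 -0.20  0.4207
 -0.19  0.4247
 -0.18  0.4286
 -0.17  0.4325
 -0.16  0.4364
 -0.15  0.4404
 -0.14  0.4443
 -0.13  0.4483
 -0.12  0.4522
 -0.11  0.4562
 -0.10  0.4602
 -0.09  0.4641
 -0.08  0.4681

€24.77

σ√T = 0.5 × 1.0000 = 0.5000
ln(S/K) + (r + σ²/2)T = ln(220/190) + (0.027 + 0.5²/2)·1 = 0.1466 + 0.1520 = 0.2986
d₁ = 0.2986 / 0.5000 = 0.5972 → 0.60
d₂ = d₁ − σ√T = 0.5972 − 0.5000 = 0.0972 → 0.10
e^(−rT) = e^(−0.027·1) = 0.9734
N(−d₂) = N(-0.10) = 0.4602;  N(−d₁) = N(-0.60) = 0.2743
P = 190·0.9734·0.4602 − 220·0.2743 = 85.1121 − 60.3460 = 24.7661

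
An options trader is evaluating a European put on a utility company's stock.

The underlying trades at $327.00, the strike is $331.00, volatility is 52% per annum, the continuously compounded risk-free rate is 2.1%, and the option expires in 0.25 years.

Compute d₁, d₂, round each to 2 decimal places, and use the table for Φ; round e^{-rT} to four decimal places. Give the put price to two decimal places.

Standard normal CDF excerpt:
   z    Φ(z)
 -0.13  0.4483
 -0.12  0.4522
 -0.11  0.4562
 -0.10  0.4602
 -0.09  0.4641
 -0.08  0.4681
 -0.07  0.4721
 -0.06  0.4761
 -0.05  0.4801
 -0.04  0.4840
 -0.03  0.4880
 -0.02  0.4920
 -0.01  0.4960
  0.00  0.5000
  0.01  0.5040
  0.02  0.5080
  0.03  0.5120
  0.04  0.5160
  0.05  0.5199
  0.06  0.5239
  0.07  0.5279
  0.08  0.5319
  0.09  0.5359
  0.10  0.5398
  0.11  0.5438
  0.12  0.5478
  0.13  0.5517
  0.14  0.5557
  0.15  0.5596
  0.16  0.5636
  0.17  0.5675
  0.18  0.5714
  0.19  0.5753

$35.10

σ√T = 0.52 × 0.5000 = 0.2600
d₁ = [ln(327/331) + (0.021 + ½·0.52²)·0.25] / (σ√T) = (-0.0122 + 0.0391) / 0.2600 = 0.1034 which rounds to 0.10
d₂ = 0.1034 − 0.2600 = -0.1566 which rounds to -0.16
e^(−rT) = e^(−0.021·0.25) = 0.9948
N(−d₂) = N(0.16) = 0.5636;  N(−d₁) = N(-0.10) = 0.4602
P = 331·0.9948·0.5636 − 327·0.4602 = 185.5815 − 150.4854 = 35.0961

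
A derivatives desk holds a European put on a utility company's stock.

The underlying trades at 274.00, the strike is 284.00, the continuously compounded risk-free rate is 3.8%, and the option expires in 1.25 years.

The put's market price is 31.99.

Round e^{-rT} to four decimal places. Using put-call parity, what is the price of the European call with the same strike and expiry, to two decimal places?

exp(−rT) = exp(−0.038·1.25) = 0.9536
Put-call parity: C − P = S − K·e^(−rT) = 274 − 284·0.9536 = 274 − 270.8224 = 3.1776
C = P + (C − P) = 31.99 + (3.1776) = 35.1676

35.17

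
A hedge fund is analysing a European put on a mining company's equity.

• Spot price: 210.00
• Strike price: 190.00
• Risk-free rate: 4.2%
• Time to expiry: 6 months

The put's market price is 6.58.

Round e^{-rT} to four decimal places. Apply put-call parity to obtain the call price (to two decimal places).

30.53

e^(−rT) = e^(−0.042·0.5) = 0.9792
Put-call parity: C − P = S − K·e^(−rT) = 210 − 190·0.9792 = 210 − 186.0480 = 23.9520
C = P + (C − P) = 6.58 + (23.9520) = 30.5320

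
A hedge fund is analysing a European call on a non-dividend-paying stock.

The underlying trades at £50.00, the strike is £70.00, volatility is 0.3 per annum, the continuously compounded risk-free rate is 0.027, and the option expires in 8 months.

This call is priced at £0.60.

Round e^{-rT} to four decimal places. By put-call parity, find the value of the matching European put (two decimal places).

e^(−rT) = e^(−0.027·0.6667) = 0.9822
Put-call parity: C − P = S − K·e^(−rT) = 50 − 70·0.9822 = 50 − 68.7540 = -18.7540
P = C − (C − P) = 0.60 − (-18.7540) = 19.3540

£19.35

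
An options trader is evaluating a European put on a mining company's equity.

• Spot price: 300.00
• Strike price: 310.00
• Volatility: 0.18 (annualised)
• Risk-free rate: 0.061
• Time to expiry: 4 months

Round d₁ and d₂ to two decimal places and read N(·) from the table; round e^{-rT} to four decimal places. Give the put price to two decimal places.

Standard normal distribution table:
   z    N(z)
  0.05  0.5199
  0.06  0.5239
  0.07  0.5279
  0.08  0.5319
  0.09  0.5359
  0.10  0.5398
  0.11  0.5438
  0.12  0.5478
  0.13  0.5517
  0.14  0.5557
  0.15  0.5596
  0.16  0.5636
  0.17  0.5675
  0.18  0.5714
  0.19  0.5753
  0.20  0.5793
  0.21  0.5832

σ√T = 0.18·√0.3333 = 0.1039
ln(S/K) + (r + σ²/2)T = ln(300/310) + (0.061 + 0.18²/2)·0.3333 = -0.0328 + 0.0257 = -0.0071
d₁ = -0.0071 / 0.1039 = -0.0679 ≈ -0.07
d₂ = d₁ − σ√T = -0.0679 − 0.1039 = -0.1718 ≈ -0.17
e^(−rT) = e^(−0.061·0.3333) = 0.9799
P = 310·0.9799·N(0.17) − 300·N(0.07) = 310·0.9799·0.5675 − 300·0.5279 = 172.3889 − 158.3700 = 14.0189

14.02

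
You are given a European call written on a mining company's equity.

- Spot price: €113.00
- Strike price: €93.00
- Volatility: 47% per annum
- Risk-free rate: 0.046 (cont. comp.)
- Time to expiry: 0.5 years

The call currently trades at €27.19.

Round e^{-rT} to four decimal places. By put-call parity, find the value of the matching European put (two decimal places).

€5.08

exp(−rT) = exp(−0.046·0.5) = 0.9773
Put-call parity: C − P = S − K·e^(−rT) = 113 − 93·0.9773 = 113 − 90.8889 = 22.1111
P = C − (C − P) = 27.19 − (22.1111) = 5.0789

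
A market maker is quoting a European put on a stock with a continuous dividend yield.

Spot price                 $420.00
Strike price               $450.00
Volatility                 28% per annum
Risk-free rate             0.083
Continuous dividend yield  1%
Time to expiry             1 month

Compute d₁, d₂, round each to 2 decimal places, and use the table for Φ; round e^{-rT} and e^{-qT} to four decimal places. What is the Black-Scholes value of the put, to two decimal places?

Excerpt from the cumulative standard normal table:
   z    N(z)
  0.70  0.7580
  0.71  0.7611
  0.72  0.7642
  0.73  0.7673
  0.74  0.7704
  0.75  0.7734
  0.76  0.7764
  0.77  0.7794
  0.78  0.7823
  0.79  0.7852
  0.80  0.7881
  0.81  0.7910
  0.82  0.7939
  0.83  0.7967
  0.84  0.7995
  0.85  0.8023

$31.48

T = 0.08333;  σ√T = 0.0808
ln(S/K) + (r − q + σ²/2)T = ln(420/450) + (0.083 − 0.01 + 0.28²/2)·0.08333 = -0.0690 + 0.0094 = -0.0596
d₁ = -0.0596 / 0.0808 = -0.7379 → -0.74
d₂ = d₁ − σ√T = -0.7379 − 0.0808 = -0.8187 → -0.82
e^(−qT) = e^(−0.01·0.08333) = 0.9992;  e^(−rT) = e^(−0.083·0.08333) = 0.9931
N(−d₂) = N(0.82) = 0.7939;  N(−d₁) = N(0.74) = 0.7704
P = 450·0.9931·0.7939 − 420·0.9992·0.7704 = 354.7899 − 323.3091 = 31.4808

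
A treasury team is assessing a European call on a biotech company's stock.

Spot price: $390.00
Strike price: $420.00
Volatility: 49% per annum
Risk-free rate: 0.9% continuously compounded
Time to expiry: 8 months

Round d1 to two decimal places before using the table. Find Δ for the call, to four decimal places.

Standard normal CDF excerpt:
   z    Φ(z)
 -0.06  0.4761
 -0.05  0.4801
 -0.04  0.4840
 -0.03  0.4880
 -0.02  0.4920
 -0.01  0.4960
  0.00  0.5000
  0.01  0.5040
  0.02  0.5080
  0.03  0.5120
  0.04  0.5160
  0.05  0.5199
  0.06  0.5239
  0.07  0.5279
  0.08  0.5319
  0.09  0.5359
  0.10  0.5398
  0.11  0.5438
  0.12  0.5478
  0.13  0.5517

0.5120

σ√T = 0.49 × 0.8165 = 0.4001
ln(S/K) + (r + σ²/2)T = ln(390/420) + (0.009 + 0.49²/2)·0.6667 = -0.0741 + 0.0860 = 0.0119
d₁ = 0.0119 / 0.4001 = 0.0298 which rounds to 0.03
N(d₁) = N(0.03) = 0.5120
Δ_call = N(d₁) = 0.5120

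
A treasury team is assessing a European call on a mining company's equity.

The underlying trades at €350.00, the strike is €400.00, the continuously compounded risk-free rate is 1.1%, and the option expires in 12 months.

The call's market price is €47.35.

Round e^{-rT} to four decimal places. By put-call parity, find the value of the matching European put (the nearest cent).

exp(−rT) = exp(−0.011·1) = 0.9891
Put-call parity: C − P = S − K·e^(−rT) = 350 − 400·0.9891 = 350 − 395.6400 = -45.6400
P = C − (C − P) = 47.35 − (-45.6400) = 92.9900

€92.99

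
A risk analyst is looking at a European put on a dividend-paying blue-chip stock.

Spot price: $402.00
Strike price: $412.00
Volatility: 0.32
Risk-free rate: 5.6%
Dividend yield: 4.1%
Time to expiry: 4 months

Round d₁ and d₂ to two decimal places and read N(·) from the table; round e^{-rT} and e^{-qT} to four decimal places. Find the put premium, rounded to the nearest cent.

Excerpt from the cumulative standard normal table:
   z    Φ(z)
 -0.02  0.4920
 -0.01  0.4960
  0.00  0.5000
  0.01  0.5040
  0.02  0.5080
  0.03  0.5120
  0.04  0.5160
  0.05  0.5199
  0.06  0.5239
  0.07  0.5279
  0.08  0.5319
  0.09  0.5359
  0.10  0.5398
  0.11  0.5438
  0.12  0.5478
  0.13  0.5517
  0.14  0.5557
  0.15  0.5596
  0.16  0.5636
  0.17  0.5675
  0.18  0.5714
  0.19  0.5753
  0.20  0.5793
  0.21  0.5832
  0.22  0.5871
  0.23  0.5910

σ√T = 0.32·√0.3333 = 0.1848
d₁ = [ln(402/412) + (0.056 − 0.041 + ½·0.32²)·0.3333] / (σ√T) = (-0.0246 + 0.0221) / 0.1848 = -0.0136 which rounds to -0.01
d₂ = -0.0136 − 0.1848 = -0.1983 which rounds to -0.20
e^(−qT) = e^(−0.041·0.3333) = 0.9864;  e^(−rT) = e^(−0.056·0.3333) = 0.9815
N(−d₂) = N(0.20) = 0.5793;  N(−d₁) = N(0.01) = 0.5040
P = 412·0.9815·0.5793 − 402·0.9864·0.5040 = 234.2562 − 199.8525 = 34.4036

$34.40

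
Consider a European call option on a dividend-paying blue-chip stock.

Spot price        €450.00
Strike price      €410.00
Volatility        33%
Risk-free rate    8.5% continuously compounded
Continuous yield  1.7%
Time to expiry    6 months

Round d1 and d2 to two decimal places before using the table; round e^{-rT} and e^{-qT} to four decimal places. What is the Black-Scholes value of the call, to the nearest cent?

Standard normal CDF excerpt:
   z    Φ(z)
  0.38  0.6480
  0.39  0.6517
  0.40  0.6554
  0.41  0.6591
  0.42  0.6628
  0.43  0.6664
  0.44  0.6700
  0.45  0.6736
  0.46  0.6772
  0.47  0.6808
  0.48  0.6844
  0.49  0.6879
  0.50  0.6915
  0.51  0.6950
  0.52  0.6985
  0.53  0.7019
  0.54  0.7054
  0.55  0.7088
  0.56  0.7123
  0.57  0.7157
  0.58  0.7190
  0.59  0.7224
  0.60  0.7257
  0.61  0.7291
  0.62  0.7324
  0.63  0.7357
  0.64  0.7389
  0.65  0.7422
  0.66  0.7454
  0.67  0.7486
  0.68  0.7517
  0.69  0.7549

€70.72

σ√T = 0.33 × 0.7071 = 0.2333
d₁ = [ln(450/410) + (0.085 − 0.017 + ½·0.33²)·0.5] / (σ√T) = (0.0931 + 0.0612) / 0.2333 = 0.6613 → 0.66
d₂ = 0.6613 − 0.2333 = 0.4280 → 0.43
exp(−qT) = exp(−0.017·0.5) = 0.9915;  exp(−rT) = exp(−0.085·0.5) = 0.9584
N(d₁) = N(0.66) = 0.7454;  N(d₂) = N(0.43) = 0.6664
C = 450·0.9915·0.7454 − 410·0.9584·0.6664 = 332.5788 − 261.8579 = 70.7210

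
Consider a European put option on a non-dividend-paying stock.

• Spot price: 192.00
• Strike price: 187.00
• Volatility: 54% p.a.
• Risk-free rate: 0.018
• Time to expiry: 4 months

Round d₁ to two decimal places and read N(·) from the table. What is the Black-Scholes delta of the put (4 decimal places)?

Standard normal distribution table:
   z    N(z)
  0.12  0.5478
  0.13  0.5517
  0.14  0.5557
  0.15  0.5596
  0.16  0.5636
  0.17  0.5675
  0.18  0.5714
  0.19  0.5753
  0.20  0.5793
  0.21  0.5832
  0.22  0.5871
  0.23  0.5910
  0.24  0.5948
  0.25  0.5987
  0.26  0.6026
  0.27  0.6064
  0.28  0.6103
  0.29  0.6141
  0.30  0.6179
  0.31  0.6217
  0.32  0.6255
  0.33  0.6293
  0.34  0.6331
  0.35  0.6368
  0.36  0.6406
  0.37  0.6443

σ√T = 0.54·√0.3333 = 0.3118
d₁ = [ln(192/187) + (0.018 + 0.54²/2)·0.3333] / 0.3118 = [0.0264 + 0.0546] / 0.3118 = 0.2598 → 0.26
N(d₁) = N(0.26) = 0.6026
Δ_put = N(d₁) − 1 = 0.6026 − 1 = -0.3974

-0.3974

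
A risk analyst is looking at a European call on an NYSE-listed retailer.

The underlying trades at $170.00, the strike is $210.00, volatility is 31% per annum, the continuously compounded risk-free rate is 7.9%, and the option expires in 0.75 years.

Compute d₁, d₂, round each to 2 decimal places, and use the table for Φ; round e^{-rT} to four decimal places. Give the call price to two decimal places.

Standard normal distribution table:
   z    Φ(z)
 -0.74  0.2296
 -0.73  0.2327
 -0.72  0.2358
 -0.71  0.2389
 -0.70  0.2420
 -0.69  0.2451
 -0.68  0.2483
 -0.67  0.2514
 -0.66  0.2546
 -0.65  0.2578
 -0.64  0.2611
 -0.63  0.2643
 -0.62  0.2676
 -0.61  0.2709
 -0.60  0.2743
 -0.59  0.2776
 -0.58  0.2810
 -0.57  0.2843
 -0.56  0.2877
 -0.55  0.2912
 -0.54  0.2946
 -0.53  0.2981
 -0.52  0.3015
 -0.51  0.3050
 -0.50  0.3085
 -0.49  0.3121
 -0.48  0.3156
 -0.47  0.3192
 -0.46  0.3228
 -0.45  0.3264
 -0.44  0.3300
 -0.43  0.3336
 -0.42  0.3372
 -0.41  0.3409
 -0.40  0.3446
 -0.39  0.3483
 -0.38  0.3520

$8.81

σ√T = 0.31·√0.75 = 0.2685
ln(S/K) + (r + σ²/2)T = ln(170/210) + (0.079 + 0.31²/2)·0.75 = -0.2113 + 0.0953 = -0.1160
d₁ = -0.1160 / 0.2685 = -0.4322 ≈ -0.43
d₂ = d₁ − σ√T = -0.4322 − 0.2685 = -0.7006 ≈ -0.70
exp(−rT) = exp(−0.079·0.75) = 0.9425
C = 170·N(-0.43) − 210·0.9425·N(-0.70) = 170·0.3336 − 210·0.9425·0.2420 = 56.7120 − 47.8978 = 8.8142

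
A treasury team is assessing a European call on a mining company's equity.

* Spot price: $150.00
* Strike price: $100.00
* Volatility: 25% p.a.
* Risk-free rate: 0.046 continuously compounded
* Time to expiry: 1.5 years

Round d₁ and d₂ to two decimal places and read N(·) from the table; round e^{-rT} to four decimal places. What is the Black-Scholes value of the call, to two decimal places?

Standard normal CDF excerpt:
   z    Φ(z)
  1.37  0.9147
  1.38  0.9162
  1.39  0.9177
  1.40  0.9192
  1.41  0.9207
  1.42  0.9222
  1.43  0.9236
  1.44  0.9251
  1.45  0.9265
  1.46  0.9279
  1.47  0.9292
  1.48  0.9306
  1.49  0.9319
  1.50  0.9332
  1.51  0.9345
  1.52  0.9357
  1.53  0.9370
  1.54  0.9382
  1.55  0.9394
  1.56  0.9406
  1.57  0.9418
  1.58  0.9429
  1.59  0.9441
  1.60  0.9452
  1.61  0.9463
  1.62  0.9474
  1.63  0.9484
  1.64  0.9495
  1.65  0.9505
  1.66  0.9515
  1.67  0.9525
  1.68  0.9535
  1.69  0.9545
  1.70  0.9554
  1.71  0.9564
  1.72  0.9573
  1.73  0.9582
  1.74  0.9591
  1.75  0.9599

T = 1.5;  σ√T = 0.3062
d₁ = [ln(150/100) + (0.046 + 0.25²/2)·1.5] / 0.3062 = [0.4055 + 0.1159] / 0.3062 = 1.7027 which rounds to 1.70
d₂ = d₁ − σ√T = 1.7027 − 0.3062 = 1.3965 which rounds to 1.40
exp(−rT) = exp(−0.046·1.5) = 0.9333
N(d₁) = N(1.70) = 0.9554;  N(d₂) = N(1.40) = 0.9192
C = 150·0.9554 − 100·0.9333·0.9192 = 143.3100 − 85.7889 = 57.5211

$57.52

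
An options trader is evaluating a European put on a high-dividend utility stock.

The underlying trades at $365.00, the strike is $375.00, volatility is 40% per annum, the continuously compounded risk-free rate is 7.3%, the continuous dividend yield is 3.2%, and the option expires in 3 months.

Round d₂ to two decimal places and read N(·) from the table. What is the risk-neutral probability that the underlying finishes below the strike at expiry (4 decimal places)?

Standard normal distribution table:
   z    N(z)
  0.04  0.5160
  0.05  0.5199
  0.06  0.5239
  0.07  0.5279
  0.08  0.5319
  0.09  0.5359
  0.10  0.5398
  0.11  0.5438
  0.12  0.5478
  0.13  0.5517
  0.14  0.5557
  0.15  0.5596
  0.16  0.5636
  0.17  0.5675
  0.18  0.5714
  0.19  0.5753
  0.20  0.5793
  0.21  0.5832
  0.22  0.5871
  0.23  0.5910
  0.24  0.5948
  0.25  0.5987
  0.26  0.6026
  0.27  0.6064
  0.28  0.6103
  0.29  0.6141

0.5714

T = 0.25;  σ√T = 0.2000
ln(S/K) + (r − q + σ²/2)T = ln(365/375) + (0.073 − 0.032 + 0.4²/2)·0.25 = -0.0270 + 0.0303 = 0.0032
d₁ = 0.0032 / 0.2000 = 0.0161 → 0.02
d₂ = d₁ − σ√T = 0.0161 − 0.2000 = -0.1839 → -0.18
Pr(exercise) under Q = N(−d₂) = N(0.18) = 0.5714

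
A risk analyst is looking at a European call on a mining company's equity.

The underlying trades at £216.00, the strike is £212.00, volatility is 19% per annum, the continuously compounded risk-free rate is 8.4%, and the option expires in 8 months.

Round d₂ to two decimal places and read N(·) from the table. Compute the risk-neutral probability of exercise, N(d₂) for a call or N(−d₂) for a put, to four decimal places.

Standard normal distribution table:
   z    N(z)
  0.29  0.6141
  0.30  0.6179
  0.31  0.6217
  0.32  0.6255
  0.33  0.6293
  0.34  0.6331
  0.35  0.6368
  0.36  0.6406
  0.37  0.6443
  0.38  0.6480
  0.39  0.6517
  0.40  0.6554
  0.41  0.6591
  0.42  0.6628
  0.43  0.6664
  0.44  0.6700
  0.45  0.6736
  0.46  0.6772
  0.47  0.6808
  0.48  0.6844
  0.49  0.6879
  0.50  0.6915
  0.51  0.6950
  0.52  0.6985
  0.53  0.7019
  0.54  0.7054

0.6554

T = 0.6667;  σ√T = 0.1551
d₁ = [ln(216/212) + (0.084 + 0.19²/2)·0.6667] / 0.1551 = [0.0187 + 0.0680] / 0.1551 = 0.5590 which rounds to 0.56
d₂ = d₁ − σ√T = 0.5590 − 0.1551 = 0.4039 which rounds to 0.40
Risk-neutral Pr[S_T > K] = N(d₂) = N(0.40) = 0.6554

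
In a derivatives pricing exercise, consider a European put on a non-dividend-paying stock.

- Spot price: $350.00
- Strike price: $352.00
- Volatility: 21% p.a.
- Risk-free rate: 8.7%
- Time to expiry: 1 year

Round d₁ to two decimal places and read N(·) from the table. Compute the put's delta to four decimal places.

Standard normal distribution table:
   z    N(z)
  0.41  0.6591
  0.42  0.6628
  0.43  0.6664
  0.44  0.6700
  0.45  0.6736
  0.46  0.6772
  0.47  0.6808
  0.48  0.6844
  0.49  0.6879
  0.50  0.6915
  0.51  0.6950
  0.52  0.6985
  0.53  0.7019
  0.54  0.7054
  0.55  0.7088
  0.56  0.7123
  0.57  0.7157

-0.3121

σ√T = 0.21·√1 = 0.2100
d₁ = [ln(350/352) + (0.087 + 0.21²/2)·1] / 0.2100 = [-0.0057 + 0.1090] / 0.2100 = 0.4922 → 0.49
N(d₁) = N(0.49) = 0.6879
Δ_put = N(d₁) − 1 = 0.6879 − 1 = -0.3121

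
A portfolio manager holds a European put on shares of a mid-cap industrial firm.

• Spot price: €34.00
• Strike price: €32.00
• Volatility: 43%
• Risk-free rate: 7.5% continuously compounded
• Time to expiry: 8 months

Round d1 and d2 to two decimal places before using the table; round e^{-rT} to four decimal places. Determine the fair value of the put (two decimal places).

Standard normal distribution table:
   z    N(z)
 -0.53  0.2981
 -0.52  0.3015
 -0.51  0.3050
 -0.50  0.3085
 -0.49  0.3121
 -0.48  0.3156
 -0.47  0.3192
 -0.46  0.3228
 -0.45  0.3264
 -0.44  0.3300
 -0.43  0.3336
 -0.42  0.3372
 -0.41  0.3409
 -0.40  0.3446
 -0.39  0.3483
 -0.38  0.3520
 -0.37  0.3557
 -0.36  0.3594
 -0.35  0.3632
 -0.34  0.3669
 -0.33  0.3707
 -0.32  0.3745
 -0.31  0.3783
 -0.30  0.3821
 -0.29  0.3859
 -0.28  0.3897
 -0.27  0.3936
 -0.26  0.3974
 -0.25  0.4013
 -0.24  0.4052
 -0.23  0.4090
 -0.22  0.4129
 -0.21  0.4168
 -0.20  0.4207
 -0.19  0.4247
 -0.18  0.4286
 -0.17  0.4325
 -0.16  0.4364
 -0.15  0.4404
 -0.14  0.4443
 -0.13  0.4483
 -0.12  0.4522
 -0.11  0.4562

σ√T = 0.43·√0.6667 = 0.3511
ln(S/K) + (r + σ²/2)T = ln(34/32) + (0.075 + 0.43²/2)·0.6667 = 0.0606 + 0.1116 = 0.1723
d₁ = 0.1723 / 0.3511 = 0.4906 → 0.49
d₂ = d₁ − σ√T = 0.4906 − 0.3511 = 0.1395 → 0.14
e^(−rT) = e^(−0.075·0.6667) = 0.9512
P = 32·0.9512·N(-0.14) − 34·N(-0.49) = 32·0.9512·0.4443 − 34·0.3121 = 13.5238 − 10.6114 = 2.9124

€2.91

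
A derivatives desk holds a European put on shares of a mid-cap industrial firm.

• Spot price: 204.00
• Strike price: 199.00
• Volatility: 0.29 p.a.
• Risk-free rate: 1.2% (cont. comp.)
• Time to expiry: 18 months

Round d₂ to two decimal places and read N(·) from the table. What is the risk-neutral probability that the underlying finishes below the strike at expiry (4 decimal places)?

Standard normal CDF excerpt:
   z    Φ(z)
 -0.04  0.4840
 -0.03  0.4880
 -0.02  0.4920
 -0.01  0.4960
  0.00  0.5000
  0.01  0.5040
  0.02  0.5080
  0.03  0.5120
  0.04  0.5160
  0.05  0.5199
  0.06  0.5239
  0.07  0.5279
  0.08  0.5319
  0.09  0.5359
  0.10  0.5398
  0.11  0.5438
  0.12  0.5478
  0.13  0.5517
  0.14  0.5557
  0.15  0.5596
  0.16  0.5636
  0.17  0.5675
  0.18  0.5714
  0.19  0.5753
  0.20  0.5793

0.5239

σ√T = 0.29 × 1.2247 = 0.3552
d₁ = [ln(204/199) + (0.012 + 0.29²/2)·1.5] / 0.3552 = [0.0248 + 0.0811] / 0.3552 = 0.2981 which rounds to 0.30
d₂ = d₁ − σ√T = 0.2981 − 0.3552 = -0.0570 which rounds to -0.06
Pr(exercise) under Q = N(−d₂) = N(0.06) = 0.5239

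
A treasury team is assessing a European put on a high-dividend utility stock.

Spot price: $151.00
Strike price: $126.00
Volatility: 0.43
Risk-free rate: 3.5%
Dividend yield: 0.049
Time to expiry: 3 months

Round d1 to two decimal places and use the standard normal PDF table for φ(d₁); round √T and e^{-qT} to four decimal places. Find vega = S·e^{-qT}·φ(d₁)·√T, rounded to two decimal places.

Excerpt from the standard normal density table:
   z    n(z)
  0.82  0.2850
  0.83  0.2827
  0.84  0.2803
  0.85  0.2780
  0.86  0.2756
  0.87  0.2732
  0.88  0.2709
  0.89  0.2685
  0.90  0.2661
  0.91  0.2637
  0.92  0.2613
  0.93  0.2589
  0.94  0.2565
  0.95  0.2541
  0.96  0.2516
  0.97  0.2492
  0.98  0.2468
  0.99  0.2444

σ√T = 0.43 × 0.5000 = 0.2150
d₁ = [ln(151/126) + (0.035 − 0.049 + 0.43²/2)·0.25] / 0.2150 = [0.1810 + 0.0196] / 0.2150 = 0.9331 ≈ 0.93
√T = √0.25 = 0.5000
φ(d₁) = φ(0.93) = 0.2589
exp(−qT) = exp(−0.049·0.25) = 0.9878
vega = S·exp(−qT)·φ(d₁)·√T = 151·0.9878·0.2589·0.5000 = 19.3085

19.31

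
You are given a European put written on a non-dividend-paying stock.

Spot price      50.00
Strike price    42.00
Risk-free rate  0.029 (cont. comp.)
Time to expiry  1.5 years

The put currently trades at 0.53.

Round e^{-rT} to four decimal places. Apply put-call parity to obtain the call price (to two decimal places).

exp(−rT) = exp(−0.029·1.5) = 0.9574
Put-call parity: C − P = S − K·e^(−rT) = 50 − 42·0.9574 = 50 − 40.2108 = 9.7892
C = P + (C − P) = 0.53 + (9.7892) = 10.3192

10.32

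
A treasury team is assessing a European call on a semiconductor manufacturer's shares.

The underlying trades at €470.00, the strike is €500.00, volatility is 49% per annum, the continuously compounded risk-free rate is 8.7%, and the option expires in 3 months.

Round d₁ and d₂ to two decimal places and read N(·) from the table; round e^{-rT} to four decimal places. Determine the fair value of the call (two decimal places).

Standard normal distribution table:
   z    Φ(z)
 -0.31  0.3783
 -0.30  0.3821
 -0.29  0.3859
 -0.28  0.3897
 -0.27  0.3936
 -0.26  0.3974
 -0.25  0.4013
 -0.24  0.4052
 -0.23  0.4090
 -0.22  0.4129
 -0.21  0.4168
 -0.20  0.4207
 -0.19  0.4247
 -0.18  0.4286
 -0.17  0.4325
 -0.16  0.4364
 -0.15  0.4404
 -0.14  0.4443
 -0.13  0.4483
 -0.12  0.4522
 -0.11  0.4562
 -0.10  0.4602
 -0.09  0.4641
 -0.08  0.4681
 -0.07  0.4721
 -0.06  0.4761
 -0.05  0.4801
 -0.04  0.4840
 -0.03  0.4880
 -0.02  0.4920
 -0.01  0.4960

€38.68

σ√T = 0.49·√0.25 = 0.2450
d₁ = [ln(470/500) + (0.087 + 0.49²/2)·0.25] / 0.2450 = [-0.0619 + 0.0518] / 0.2450 = -0.0413 which rounds to -0.04
d₂ = d₁ − σ√T = -0.0413 − 0.2450 = -0.2863 which rounds to -0.29
e^(−rT) = e^(−0.087·0.25) = 0.9785
N(d₁) = N(-0.04) = 0.4840;  N(d₂) = N(-0.29) = 0.3859
C = 470·0.4840 − 500·0.9785·0.3859 = 227.4800 − 188.8016 = 38.6784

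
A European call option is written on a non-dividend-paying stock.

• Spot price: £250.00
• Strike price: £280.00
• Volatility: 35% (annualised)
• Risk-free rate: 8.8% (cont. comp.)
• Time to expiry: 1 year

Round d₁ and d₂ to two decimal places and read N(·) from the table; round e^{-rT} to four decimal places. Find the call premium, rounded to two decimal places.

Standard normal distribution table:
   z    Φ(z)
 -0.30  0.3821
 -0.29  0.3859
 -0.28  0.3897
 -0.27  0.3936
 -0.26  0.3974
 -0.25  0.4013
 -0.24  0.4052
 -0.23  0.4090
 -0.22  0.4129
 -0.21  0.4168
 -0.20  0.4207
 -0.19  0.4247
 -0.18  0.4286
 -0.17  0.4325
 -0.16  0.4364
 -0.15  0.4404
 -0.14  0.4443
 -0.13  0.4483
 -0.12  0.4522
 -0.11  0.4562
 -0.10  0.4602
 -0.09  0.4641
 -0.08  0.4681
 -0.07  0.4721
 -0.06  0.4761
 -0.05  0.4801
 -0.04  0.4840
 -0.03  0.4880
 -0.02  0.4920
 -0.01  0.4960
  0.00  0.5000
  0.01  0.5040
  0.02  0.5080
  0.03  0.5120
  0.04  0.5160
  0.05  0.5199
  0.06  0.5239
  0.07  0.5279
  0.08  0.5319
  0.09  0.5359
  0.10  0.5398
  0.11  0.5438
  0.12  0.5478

£32.05

T = 1;  σ√T = 0.3500
d₁ = [ln(250/280) + (0.088 + ½·0.35²)·1] / (σ√T) = (-0.1133 + 0.1492) / 0.3500 = 0.1026 ⇒ 0.10
d₂ = 0.1026 − 0.3500 = -0.2474 ⇒ -0.25
exp(−rT) = exp(−0.088·1) = 0.9158
N(d₁) = N(0.10) = 0.5398;  N(d₂) = N(-0.25) = 0.4013
C = 250·0.5398 − 280·0.9158·0.4013 = 134.9500 − 102.9030 = 32.0470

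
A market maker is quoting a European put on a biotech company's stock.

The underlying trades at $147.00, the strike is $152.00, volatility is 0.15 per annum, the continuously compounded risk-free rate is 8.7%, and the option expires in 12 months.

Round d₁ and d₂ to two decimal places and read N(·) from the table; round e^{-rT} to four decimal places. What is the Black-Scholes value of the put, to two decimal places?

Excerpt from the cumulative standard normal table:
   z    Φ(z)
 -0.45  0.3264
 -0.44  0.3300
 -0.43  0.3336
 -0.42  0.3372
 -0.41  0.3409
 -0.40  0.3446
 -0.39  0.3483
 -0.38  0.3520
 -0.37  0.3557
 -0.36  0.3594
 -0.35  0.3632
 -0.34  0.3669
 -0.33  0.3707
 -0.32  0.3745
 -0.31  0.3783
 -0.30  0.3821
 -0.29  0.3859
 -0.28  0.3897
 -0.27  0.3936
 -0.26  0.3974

σ√T = 0.15·√1 = 0.1500
ln(S/K) + (r + σ²/2)T = ln(147/152) + (0.087 + 0.15²/2)·1 = -0.0334 + 0.0982 = 0.0648
d₁ = 0.0648 / 0.1500 = 0.4320 ⇒ 0.43
d₂ = d₁ − σ√T = 0.4320 − 0.1500 = 0.2820 ⇒ 0.28
exp(−rT) = exp(−0.087·1) = 0.9167
N(−d₂) = N(-0.28) = 0.3897;  N(−d₁) = N(-0.43) = 0.3336
P = 152·0.9167·0.3897 − 147·0.3336 = 54.3002 − 49.0392 = 5.2610

$5.26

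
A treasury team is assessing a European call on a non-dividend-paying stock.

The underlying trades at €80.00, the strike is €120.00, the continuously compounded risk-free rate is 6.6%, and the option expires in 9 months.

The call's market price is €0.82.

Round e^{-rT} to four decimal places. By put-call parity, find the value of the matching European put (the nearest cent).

e^(−rT) = e^(−0.066·0.75) = 0.9517
Put-call parity: C − P = S − K·e^(−rT) = 80 − 120·0.9517 = 80 − 114.2040 = -34.2040
P = C − (C − P) = 0.82 − (-34.2040) = 35.0240

€35.02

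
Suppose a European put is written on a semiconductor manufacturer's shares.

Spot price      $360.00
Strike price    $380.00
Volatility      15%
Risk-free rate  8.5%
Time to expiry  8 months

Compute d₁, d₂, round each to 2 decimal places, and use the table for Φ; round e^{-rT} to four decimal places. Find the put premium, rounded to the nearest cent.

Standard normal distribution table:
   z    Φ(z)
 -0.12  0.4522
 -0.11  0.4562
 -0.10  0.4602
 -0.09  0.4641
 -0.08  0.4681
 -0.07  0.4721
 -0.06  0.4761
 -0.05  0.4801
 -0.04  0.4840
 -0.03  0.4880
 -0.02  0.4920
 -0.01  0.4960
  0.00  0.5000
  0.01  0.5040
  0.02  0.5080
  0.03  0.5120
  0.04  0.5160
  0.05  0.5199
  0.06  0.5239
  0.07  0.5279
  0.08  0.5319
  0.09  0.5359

$16.76

T = 0.6667;  σ√T = 0.1225
d₁ = [ln(360/380) + (0.085 + 0.15²/2)·0.6667] / 0.1225 = [-0.0541 + 0.0642] / 0.1225 = 0.0825 which rounds to 0.08
d₂ = d₁ − σ√T = 0.0825 − 0.1225 = -0.0400 which rounds to -0.04
exp(−rT) = exp(−0.085·0.6667) = 0.9449
N(−d₂) = N(0.04) = 0.5160;  N(−d₁) = N(-0.08) = 0.4681
P = 380·0.9449·0.5160 − 360·0.4681 = 185.2760 − 168.5160 = 16.7600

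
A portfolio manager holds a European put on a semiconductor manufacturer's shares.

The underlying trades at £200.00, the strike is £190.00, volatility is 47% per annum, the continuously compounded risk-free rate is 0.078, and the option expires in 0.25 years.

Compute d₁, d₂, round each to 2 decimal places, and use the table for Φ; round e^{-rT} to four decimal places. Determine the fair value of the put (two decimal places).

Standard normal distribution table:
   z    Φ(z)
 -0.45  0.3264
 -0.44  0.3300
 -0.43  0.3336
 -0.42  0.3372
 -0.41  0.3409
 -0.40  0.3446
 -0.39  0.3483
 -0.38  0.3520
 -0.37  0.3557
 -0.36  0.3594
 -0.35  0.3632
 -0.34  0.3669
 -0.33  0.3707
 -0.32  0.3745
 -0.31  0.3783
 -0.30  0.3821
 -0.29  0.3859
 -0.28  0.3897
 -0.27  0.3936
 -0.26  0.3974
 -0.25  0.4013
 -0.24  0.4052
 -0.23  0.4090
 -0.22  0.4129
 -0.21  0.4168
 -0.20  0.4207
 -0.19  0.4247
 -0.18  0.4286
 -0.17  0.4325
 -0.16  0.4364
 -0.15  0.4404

σ√T = 0.47 × 0.5000 = 0.2350
d₁ = [ln(200/190) + (0.078 + 0.47²/2)·0.25] / 0.2350 = [0.0513 + 0.0471] / 0.2350 = 0.4187 ≈ 0.42
d₂ = d₁ − σ√T = 0.4187 − 0.2350 = 0.1837 ≈ 0.18
e^(−rT) = e^(−0.078·0.25) = 0.9807
N(−d₂) = N(-0.18) = 0.4286;  N(−d₁) = N(-0.42) = 0.3372
P = 190·0.9807·0.4286 − 200·0.3372 = 79.8623 − 67.4400 = 12.4223

£12.42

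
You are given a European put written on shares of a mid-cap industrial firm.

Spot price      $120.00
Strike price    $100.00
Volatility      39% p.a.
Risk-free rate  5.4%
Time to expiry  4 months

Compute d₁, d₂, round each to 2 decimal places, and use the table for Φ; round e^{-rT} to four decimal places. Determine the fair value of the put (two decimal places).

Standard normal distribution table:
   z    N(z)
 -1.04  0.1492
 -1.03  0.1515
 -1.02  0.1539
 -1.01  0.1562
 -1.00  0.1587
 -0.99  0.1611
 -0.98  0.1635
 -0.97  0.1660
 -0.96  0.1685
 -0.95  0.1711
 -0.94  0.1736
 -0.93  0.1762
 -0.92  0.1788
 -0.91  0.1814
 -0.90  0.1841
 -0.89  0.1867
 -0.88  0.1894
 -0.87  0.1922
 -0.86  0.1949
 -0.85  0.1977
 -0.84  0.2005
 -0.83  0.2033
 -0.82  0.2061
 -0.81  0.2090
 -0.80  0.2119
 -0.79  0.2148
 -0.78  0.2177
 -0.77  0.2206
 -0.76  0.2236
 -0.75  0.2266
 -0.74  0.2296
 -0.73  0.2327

$2.34

σ√T = 0.39 × 0.5774 = 0.2252
d₁ = [ln(120/100) + (0.054 + 0.39²/2)·0.3333] / 0.2252 = [0.1823 + 0.0433] / 0.2252 = 1.0022 ≈ 1.00
d₂ = d₁ − σ√T = 1.0022 − 0.2252 = 0.7771 ≈ 0.78
exp(−rT) = exp(−0.054·0.3333) = 0.9822
N(−d₂) = N(-0.78) = 0.2177;  N(−d₁) = N(-1.00) = 0.1587
P = 100·0.9822·0.2177 − 120·0.1587 = 21.3825 − 19.0440 = 2.3385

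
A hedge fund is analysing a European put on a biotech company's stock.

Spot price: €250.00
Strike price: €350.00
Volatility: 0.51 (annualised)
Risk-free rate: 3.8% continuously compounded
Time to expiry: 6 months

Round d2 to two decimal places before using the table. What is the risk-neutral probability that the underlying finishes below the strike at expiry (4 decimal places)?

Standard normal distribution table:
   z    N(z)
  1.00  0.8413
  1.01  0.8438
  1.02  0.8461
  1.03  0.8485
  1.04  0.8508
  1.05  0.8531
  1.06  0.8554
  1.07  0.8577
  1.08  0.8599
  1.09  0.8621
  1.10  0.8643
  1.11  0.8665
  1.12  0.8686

σ√T = 0.51 × 0.7071 = 0.3606
ln(S/K) + (r + σ²/2)T = ln(250/350) + (0.038 + 0.51²/2)·0.5 = -0.3365 + 0.0840 = -0.2524
d₁ = -0.2524 / 0.3606 = -0.7000 ⇒ -0.70
d₂ = d₁ − σ√T = -0.7000 − 0.3606 = -1.0607 ⇒ -1.06
Pr(exercise) under Q = N(−d₂) = N(1.06) = 0.8554

0.8554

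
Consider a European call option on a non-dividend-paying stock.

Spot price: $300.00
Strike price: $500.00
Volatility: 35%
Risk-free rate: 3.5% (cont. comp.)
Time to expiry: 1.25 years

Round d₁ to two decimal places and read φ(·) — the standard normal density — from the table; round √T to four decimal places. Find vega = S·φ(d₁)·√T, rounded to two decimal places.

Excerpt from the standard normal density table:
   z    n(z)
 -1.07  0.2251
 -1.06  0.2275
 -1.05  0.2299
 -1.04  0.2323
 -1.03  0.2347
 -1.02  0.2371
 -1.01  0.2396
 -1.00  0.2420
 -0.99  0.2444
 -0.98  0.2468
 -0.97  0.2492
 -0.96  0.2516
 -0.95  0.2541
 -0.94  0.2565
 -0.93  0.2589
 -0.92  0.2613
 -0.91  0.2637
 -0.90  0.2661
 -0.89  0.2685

81.17

σ√T = 0.35·√1.25 = 0.3913
ln(S/K) + (r + σ²/2)T = ln(300/500) + (0.035 + 0.35²/2)·1.25 = -0.5108 + 0.1203 = -0.3905
d₁ = -0.3905 / 0.3913 = -0.9980 which rounds to -1.00
√T = √1.25 = 1.1180
φ(d₁) = φ(-1.00) = 0.2420
vega = S·φ(d₁)·√T = 300·0.2420·1.1180 = 81.1668
(The put has the same vega.)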